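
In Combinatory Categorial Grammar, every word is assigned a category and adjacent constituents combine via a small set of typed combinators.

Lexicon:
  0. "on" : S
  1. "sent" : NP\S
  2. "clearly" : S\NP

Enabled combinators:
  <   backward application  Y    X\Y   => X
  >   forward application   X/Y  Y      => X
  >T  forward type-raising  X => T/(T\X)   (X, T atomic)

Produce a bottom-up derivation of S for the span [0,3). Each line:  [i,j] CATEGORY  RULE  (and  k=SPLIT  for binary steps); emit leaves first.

[0,3] S   <
  [0,2] NP   <
    [0,1] "on" : S
    [1,2] "sent" : NP\S
  [2,3] "clearly" : S\NP

[0,1] S  lex  "on"
[1,2] NP\S  lex  "sent"
[0,2] NP  <  k=1
[2,3] S\NP  lex  "clearly"
[0,3] S  <  k=2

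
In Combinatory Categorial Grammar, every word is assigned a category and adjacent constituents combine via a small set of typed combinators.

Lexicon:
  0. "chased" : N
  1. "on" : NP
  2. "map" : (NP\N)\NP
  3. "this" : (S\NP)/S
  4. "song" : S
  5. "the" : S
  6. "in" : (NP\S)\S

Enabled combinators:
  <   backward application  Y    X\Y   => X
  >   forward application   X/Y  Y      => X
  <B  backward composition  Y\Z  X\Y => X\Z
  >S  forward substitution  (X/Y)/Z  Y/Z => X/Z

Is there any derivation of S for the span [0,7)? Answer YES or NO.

NO

N NP (NP\N)\NP (S\NP)/S S S (NP\S)\S
CKY chart[0,7] = {NP}; S ∉ chart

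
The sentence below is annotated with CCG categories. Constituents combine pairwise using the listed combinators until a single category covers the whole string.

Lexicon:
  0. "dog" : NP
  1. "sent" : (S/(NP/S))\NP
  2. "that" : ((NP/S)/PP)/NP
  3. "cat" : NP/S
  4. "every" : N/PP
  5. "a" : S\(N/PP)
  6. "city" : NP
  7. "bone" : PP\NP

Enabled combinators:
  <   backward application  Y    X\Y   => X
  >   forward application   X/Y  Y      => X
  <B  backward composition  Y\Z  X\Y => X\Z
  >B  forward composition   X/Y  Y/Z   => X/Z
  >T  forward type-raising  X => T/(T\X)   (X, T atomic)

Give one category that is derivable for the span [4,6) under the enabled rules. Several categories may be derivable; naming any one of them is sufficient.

S

[0,8] S   >
  [0,2] S/(NP/S)   <
    [0,1] "dog" : NP
    [1,2] "sent" : (S/(NP/S))\NP
  [2,8] NP/S   >
    [2,6] (NP/S)/PP   >
      [2,3] "that" : ((NP/S)/PP)/NP
      [3,6] NP   >
        [3,4] "cat" : NP/S
        [4,6] S   <
          [4,5] "every" : N/PP
          [5,6] "a" : S\(N/PP)
    [6,8] PP   >
      [6,7] PP/(PP\NP)   >T
        [6,7] "city" : NP
      [7,8] "bone" : PP\NP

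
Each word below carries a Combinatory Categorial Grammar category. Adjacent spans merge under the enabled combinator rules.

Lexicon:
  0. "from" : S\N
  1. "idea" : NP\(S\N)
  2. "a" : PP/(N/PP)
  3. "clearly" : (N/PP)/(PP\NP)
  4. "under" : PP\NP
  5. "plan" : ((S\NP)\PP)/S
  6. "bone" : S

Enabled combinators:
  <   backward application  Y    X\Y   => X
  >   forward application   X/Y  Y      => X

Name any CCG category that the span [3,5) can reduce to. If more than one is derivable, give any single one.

[0,7] S   <
  [0,2] NP   <
    [0,1] "from" : S\N
    [1,2] "idea" : NP\(S\N)
  [2,7] S\NP   <
    [2,5] PP   >
      [2,3] "a" : PP/(N/PP)
      [3,5] N/PP   >
        [3,4] "clearly" : (N/PP)/(PP\NP)
        [4,5] "under" : PP\NP
    [5,7] (S\NP)\PP   >
      [5,6] "plan" : ((S\NP)\PP)/S
      [6,7] "bone" : S

N/PP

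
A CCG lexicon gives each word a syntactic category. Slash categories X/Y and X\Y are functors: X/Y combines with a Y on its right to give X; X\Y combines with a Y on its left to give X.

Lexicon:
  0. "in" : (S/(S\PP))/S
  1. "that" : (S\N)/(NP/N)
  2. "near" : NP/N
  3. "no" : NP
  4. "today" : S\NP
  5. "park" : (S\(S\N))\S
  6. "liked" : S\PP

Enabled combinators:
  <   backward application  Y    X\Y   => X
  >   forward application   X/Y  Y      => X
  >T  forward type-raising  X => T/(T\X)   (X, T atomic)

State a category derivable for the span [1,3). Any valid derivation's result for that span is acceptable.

S\N

[0,7] S   >
  [0,6] S/(S\PP)   >
    [0,1] "in" : (S/(S\PP))/S
    [1,6] S   <
      [1,3] S\N   >
        [1,2] "that" : (S\N)/(NP/N)
        [2,3] "near" : NP/N
      [3,6] S\(S\N)   <
        [3,5] S   >
          [3,4] S/(S\NP)   >T
            [3,4] "no" : NP
          [4,5] "today" : S\NP
        [5,6] "park" : (S\(S\N))\S
  [6,7] "liked" : S\PP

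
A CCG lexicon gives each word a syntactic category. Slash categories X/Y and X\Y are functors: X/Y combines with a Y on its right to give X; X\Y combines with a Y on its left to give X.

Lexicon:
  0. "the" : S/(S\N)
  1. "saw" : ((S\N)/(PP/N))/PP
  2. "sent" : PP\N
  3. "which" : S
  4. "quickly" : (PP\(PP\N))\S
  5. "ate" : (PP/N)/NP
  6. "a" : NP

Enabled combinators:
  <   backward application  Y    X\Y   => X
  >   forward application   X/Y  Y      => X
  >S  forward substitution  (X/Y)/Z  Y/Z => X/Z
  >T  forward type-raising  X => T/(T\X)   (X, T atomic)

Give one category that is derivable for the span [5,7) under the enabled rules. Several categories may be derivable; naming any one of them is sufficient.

[0,7] S   >
  [0,1] "the" : S/(S\N)
  [1,7] S\N   >
    [1,5] (S\N)/(PP/N)   >
      [1,2] "saw" : ((S\N)/(PP/N))/PP
      [2,5] PP   <
        [2,3] "sent" : PP\N
        [3,5] PP\(PP\N)   <
          [3,4] "which" : S
          [4,5] "quickly" : (PP\(PP\N))\S
    [5,7] PP/N   >
      [5,6] "ate" : (PP/N)/NP
      [6,7] "a" : NP

PP/N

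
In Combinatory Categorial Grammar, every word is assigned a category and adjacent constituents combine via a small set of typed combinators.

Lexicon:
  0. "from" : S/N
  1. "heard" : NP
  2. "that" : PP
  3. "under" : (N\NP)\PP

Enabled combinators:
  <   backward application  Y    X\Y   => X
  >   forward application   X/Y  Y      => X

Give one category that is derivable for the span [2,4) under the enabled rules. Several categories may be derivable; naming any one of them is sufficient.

N\NP

[0,4] S   >
  [0,1] "from" : S/N
  [1,4] N   <
    [1,2] "heard" : NP
    [2,4] N\NP   <
      [2,3] "that" : PP
      [3,4] "under" : (N\NP)\PP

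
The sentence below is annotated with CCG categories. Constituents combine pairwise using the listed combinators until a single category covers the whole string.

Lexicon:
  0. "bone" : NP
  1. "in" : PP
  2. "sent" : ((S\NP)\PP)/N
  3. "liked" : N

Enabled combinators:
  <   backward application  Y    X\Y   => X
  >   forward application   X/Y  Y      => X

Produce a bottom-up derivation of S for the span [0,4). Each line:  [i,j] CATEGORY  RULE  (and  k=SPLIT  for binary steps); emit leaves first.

[0,4] S   <
  [0,1] "bone" : NP
  [1,4] S\NP   <
    [1,2] "in" : PP
    [2,4] (S\NP)\PP   >
      [2,3] "sent" : ((S\NP)\PP)/N
      [3,4] "liked" : N

[0,1] NP  lex  "bone"
[1,2] PP  lex  "in"
[2,3] ((S\NP)\PP)/N  lex  "sent"
[3,4] N  lex  "liked"
[2,4] (S\NP)\PP  >  k=3
[1,4] S\NP  <  k=2
[0,4] S  <  k=1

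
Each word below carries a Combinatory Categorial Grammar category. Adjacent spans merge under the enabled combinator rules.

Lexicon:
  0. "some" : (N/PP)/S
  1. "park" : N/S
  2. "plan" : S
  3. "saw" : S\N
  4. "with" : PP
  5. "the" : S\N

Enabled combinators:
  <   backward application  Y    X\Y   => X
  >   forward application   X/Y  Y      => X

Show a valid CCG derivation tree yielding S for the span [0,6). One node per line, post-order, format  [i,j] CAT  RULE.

[0,6] S   <
  [0,5] N   >
    [0,4] N/PP   >
      [0,1] "some" : (N/PP)/S
      [1,4] S   <
        [1,3] N   >
          [1,2] "park" : N/S
          [2,3] "plan" : S
        [3,4] "saw" : S\N
    [4,5] "with" : PP
  [5,6] "the" : S\N

[0,1] (N/PP)/S  lex  "some"
[1,2] N/S  lex  "park"
[2,3] S  lex  "plan"
[1,3] N  >  k=2
[3,4] S\N  lex  "saw"
[1,4] S  <  k=3
[0,4] N/PP  >  k=1
[4,5] PP  lex  "with"
[0,5] N  >  k=4
[5,6] S\N  lex  "the"
[0,6] S  <  k=5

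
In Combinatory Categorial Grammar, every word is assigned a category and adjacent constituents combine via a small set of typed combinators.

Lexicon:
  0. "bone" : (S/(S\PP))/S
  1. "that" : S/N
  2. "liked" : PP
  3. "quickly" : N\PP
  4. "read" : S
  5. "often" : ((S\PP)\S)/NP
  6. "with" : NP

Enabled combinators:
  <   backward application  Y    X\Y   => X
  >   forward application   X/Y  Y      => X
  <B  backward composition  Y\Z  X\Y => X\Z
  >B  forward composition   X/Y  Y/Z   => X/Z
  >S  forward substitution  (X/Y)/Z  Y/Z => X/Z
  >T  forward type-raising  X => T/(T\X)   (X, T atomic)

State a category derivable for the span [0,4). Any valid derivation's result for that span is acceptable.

[0,7] S   >
  [0,4] S/(S\PP)   >
    [0,1] "bone" : (S/(S\PP))/S
    [1,4] S   >
      [1,2] "that" : S/N
      [2,4] N   <
        [2,3] "liked" : PP
        [3,4] "quickly" : N\PP
  [4,7] S\PP   <
    [4,5] "read" : S
    [5,7] (S\PP)\S   >
      [5,6] "often" : ((S\PP)\S)/NP
      [6,7] "with" : NP

S/(S\PP)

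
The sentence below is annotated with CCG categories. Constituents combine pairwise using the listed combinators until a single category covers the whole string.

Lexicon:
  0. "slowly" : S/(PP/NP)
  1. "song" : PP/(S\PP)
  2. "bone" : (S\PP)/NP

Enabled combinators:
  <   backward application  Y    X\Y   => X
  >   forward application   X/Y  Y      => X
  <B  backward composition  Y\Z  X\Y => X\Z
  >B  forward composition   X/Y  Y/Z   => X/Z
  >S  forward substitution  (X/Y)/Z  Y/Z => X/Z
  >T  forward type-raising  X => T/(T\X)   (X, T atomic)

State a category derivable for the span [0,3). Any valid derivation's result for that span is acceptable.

S

[0,3] S   >
  [0,1] "slowly" : S/(PP/NP)
  [1,3] PP/NP   >B
    [1,2] "song" : PP/(S\PP)
    [2,3] "bone" : (S\PP)/NP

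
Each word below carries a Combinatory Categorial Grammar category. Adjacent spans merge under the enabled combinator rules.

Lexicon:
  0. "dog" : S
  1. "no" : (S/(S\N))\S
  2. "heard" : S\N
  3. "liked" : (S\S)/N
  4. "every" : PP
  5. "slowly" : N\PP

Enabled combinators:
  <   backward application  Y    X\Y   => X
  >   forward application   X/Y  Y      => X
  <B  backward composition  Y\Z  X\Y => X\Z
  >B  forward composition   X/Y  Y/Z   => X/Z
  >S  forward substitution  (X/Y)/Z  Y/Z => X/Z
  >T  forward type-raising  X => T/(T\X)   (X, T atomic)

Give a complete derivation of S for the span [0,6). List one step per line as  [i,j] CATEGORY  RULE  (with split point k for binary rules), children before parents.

[0,1] S  lex  "dog"
[1,2] (S/(S\N))\S  lex  "no"
[0,2] S/(S\N)  <  k=1
[2,3] S\N  lex  "heard"
[3,4] (S\S)/N  lex  "liked"
[4,5] PP  lex  "every"
[5,6] N\PP  lex  "slowly"
[4,6] N  <  k=5
[3,6] S\S  >  k=4
[2,6] S\N  <B  k=3
[0,6] S  >  k=2

[0,6] S   >
  [0,2] S/(S\N)   <
    [0,1] "dog" : S
    [1,2] "no" : (S/(S\N))\S
  [2,6] S\N   <B
    [2,3] "heard" : S\N
    [3,6] S\S   >
      [3,4] "liked" : (S\S)/N
      [4,6] N   <
        [4,5] "every" : PP
        [5,6] "slowly" : N\PP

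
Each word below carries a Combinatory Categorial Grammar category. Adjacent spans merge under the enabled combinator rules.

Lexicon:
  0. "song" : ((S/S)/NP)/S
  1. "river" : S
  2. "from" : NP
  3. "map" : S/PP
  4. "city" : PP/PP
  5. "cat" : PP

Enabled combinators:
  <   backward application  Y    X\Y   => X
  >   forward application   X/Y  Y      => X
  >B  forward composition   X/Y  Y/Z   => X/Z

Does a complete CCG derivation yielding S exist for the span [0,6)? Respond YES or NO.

YES

[0,6] S   >
  [0,5] S/PP   >B
    [0,3] S/S   >
      [0,2] (S/S)/NP   >
        [0,1] "song" : ((S/S)/NP)/S
        [1,2] "river" : S
      [2,3] "from" : NP
    [3,5] S/PP   >B
      [3,4] "map" : S/PP
      [4,5] "city" : PP/PP
  [5,6] "cat" : PP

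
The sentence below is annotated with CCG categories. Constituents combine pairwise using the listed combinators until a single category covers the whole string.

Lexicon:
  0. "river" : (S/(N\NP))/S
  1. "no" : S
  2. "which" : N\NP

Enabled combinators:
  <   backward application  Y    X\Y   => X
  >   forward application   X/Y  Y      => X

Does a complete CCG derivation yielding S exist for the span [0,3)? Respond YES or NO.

[0,3] S   >
  [0,2] S/(N\NP)   >
    [0,1] "river" : (S/(N\NP))/S
    [1,2] "no" : S
  [2,3] "which" : N\NP

YES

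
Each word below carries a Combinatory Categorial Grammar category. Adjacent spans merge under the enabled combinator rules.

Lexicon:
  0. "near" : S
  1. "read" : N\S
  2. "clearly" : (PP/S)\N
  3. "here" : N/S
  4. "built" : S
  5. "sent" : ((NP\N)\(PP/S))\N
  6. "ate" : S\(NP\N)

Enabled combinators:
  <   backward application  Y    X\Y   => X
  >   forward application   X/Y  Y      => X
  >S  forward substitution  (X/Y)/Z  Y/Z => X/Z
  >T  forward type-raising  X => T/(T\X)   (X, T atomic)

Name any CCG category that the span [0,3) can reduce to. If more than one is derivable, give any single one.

PP/S

[0,7] S   <
  [0,6] NP\N   <
    [0,3] PP/S   <
      [0,2] N   <
        [0,1] "near" : S
        [1,2] "read" : N\S
      [2,3] "clearly" : (PP/S)\N
    [3,6] (NP\N)\(PP/S)   <
      [3,5] N   >
        [3,4] "here" : N/S
        [4,5] "built" : S
      [5,6] "sent" : ((NP\N)\(PP/S))\N
  [6,7] "ate" : S\(NP\N)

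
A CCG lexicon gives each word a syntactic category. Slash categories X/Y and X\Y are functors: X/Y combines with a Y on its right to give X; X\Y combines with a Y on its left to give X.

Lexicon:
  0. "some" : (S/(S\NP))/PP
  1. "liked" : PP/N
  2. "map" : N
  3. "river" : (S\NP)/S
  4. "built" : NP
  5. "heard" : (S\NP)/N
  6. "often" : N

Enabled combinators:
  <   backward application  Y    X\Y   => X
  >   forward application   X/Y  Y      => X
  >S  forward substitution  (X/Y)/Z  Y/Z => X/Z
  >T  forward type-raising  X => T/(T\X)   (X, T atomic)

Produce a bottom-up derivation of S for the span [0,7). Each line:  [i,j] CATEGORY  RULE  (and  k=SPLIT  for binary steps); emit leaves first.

[0,1] (S/(S\NP))/PP  lex  "some"
[1,2] PP/N  lex  "liked"
[2,3] N  lex  "map"
[1,3] PP  >  k=2
[0,3] S/(S\NP)  >  k=1
[3,4] (S\NP)/S  lex  "river"
[4,5] NP  lex  "built"
[5,6] (S\NP)/N  lex  "heard"
[6,7] N  lex  "often"
[5,7] S\NP  >  k=6
[4,7] S  <  k=5
[3,7] S\NP  >  k=4
[0,7] S  >  k=3

[0,7] S   >
  [0,3] S/(S\NP)   >
    [0,1] "some" : (S/(S\NP))/PP
    [1,3] PP   >
      [1,2] "liked" : PP/N
      [2,3] "map" : N
  [3,7] S\NP   >
    [3,4] "river" : (S\NP)/S
    [4,7] S   <
      [4,5] "built" : NP
      [5,7] S\NP   >
        [5,6] "heard" : (S\NP)/N
        [6,7] "often" : N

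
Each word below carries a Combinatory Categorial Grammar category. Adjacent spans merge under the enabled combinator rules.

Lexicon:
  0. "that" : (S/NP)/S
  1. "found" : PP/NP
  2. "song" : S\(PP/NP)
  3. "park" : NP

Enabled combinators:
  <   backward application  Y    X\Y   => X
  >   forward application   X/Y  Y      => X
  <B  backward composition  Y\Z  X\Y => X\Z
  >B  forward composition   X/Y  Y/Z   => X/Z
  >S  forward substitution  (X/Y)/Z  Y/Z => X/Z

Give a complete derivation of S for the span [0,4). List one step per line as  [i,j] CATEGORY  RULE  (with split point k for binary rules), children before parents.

[0,1] (S/NP)/S  lex  "that"
[1,2] PP/NP  lex  "found"
[2,3] S\(PP/NP)  lex  "song"
[1,3] S  <  k=2
[0,3] S/NP  >  k=1
[3,4] NP  lex  "park"
[0,4] S  >  k=3

[0,4] S   >
  [0,3] S/NP   >
    [0,1] "that" : (S/NP)/S
    [1,3] S   <
      [1,2] "found" : PP/NP
      [2,3] "song" : S\(PP/NP)
  [3,4] "park" : NP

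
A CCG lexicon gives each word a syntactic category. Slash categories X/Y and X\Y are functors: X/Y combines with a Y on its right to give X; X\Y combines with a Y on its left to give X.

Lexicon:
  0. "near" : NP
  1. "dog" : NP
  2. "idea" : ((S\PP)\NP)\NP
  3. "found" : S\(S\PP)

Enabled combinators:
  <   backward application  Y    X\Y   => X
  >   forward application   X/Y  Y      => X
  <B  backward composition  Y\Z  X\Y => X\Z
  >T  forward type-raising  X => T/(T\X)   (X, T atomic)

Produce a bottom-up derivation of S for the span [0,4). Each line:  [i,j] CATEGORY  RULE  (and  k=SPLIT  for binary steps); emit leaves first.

[0,1] NP  lex  "near"
[0,1] S/(S\NP)  >T
[1,2] NP  lex  "dog"
[2,3] ((S\PP)\NP)\NP  lex  "idea"
[1,3] (S\PP)\NP  <  k=2
[3,4] S\(S\PP)  lex  "found"
[1,4] S\NP  <B  k=3
[0,4] S  >  k=1

[0,4] S   >
  [0,1] S/(S\NP)   >T
    [0,1] "near" : NP
  [1,4] S\NP   <B
    [1,3] (S\PP)\NP   <
      [1,2] "dog" : NP
      [2,3] "idea" : ((S\PP)\NP)\NP
    [3,4] "found" : S\(S\PP)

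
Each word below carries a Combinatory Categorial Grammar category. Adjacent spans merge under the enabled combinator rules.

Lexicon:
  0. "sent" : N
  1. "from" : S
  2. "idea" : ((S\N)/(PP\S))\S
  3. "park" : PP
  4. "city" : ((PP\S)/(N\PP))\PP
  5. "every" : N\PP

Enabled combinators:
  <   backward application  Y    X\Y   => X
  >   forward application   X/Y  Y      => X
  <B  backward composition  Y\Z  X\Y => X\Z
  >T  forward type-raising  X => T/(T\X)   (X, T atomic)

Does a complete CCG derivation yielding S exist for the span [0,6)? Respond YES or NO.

YES

[0,6] S   <
  [0,1] "sent" : N
  [1,6] S\N   >
    [1,3] (S\N)/(PP\S)   <
      [1,2] "from" : S
      [2,3] "idea" : ((S\N)/(PP\S))\S
    [3,6] PP\S   >
      [3,5] (PP\S)/(N\PP)   <
        [3,4] "park" : PP
        [4,5] "city" : ((PP\S)/(N\PP))\PP
      [5,6] "every" : N\PP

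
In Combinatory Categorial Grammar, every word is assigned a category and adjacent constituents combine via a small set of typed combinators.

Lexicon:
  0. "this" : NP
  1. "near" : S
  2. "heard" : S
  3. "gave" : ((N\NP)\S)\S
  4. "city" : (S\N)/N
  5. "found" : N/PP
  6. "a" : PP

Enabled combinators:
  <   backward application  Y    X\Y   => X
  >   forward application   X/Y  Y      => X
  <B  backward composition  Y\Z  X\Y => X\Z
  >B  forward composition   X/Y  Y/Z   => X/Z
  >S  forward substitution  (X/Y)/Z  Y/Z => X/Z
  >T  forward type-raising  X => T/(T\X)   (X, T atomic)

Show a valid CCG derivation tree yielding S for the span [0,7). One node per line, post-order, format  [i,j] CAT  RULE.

[0,1] NP  lex  "this"
[1,2] S  lex  "near"
[2,3] S  lex  "heard"
[3,4] ((N\NP)\S)\S  lex  "gave"
[2,4] (N\NP)\S  <  k=3
[1,4] N\NP  <  k=2
[4,5] (S\N)/N  lex  "city"
[5,6] N/PP  lex  "found"
[6,7] PP  lex  "a"
[5,7] N  >  k=6
[4,7] S\N  >  k=5
[1,7] S\NP  <B  k=4
[0,7] S  <  k=1

[0,7] S   <
  [0,1] "this" : NP
  [1,7] S\NP   <B
    [1,4] N\NP   <
      [1,2] "near" : S
      [2,4] (N\NP)\S   <
        [2,3] "heard" : S
        [3,4] "gave" : ((N\NP)\S)\S
    [4,7] S\N   >
      [4,5] "city" : (S\N)/N
      [5,7] N   >
        [5,6] "found" : N/PP
        [6,7] "a" : PP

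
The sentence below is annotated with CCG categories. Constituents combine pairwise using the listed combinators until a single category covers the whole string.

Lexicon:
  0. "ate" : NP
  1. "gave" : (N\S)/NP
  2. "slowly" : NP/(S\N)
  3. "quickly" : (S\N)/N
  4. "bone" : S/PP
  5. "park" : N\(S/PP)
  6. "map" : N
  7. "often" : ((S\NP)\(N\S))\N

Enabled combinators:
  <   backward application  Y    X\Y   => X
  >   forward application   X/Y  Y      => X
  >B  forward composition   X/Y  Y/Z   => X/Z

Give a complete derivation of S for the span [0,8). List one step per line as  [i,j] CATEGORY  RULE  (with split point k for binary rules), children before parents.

[0,1] NP  lex  "ate"
[1,2] (N\S)/NP  lex  "gave"
[2,3] NP/(S\N)  lex  "slowly"
[3,4] (S\N)/N  lex  "quickly"
[4,5] S/PP  lex  "bone"
[5,6] N\(S/PP)  lex  "park"
[4,6] N  <  k=5
[3,6] S\N  >  k=4
[2,6] NP  >  k=3
[1,6] N\S  >  k=2
[6,7] N  lex  "map"
[7,8] ((S\NP)\(N\S))\N  lex  "often"
[6,8] (S\NP)\(N\S)  <  k=7
[1,8] S\NP  <  k=6
[0,8] S  <  k=1

[0,8] S   <
  [0,1] "ate" : NP
  [1,8] S\NP   <
    [1,6] N\S   >
      [1,2] "gave" : (N\S)/NP
      [2,6] NP   >
        [2,3] "slowly" : NP/(S\N)
        [3,6] S\N   >
          [3,4] "quickly" : (S\N)/N
          [4,6] N   <
            [4,5] "bone" : S/PP
            [5,6] "park" : N\(S/PP)
    [6,8] (S\NP)\(N\S)   <
      [6,7] "map" : N
      [7,8] "often" : ((S\NP)\(N\S))\N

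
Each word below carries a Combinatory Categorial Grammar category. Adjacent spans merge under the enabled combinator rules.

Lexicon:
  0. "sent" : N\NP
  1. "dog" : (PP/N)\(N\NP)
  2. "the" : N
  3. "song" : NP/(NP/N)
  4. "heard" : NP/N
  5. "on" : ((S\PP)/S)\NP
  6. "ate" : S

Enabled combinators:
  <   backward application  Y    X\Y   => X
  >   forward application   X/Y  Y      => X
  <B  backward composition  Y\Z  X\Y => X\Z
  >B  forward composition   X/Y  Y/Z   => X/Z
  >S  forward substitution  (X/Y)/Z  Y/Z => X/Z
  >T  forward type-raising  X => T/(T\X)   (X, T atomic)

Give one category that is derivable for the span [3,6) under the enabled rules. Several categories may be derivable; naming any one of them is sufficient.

[0,7] S   <
  [0,3] PP   >
    [0,2] PP/N   <
      [0,1] "sent" : N\NP
      [1,2] "dog" : (PP/N)\(N\NP)
    [2,3] "the" : N
  [3,7] S\PP   >
    [3,6] (S\PP)/S   <
      [3,5] NP   >
        [3,4] "song" : NP/(NP/N)
        [4,5] "heard" : NP/N
      [5,6] "on" : ((S\PP)/S)\NP
    [6,7] "ate" : S

(S\PP)/S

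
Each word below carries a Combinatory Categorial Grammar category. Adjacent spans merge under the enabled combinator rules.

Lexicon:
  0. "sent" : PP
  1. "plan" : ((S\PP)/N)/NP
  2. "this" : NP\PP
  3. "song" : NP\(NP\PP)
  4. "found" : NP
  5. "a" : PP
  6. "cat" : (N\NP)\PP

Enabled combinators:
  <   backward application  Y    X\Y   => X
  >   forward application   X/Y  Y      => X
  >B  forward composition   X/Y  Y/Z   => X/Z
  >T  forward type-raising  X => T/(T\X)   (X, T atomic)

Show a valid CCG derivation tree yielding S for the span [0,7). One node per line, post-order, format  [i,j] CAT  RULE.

[0,7] S   <
  [0,1] "sent" : PP
  [1,7] S\PP   >
    [1,4] (S\PP)/N   >
      [1,2] "plan" : ((S\PP)/N)/NP
      [2,4] NP   <
        [2,3] "this" : NP\PP
        [3,4] "song" : NP\(NP\PP)
    [4,7] N   <
      [4,5] "found" : NP
      [5,7] N\NP   <
        [5,6] "a" : PP
        [6,7] "cat" : (N\NP)\PP

[0,1] PP  lex  "sent"
[1,2] ((S\PP)/N)/NP  lex  "plan"
[2,3] NP\PP  lex  "this"
[3,4] NP\(NP\PP)  lex  "song"
[2,4] NP  <  k=3
[1,4] (S\PP)/N  >  k=2
[4,5] NP  lex  "found"
[5,6] PP  lex  "a"
[6,7] (N\NP)\PP  lex  "cat"
[5,7] N\NP  <  k=6
[4,7] N  <  k=5
[1,7] S\PP  >  k=4
[0,7] S  <  k=1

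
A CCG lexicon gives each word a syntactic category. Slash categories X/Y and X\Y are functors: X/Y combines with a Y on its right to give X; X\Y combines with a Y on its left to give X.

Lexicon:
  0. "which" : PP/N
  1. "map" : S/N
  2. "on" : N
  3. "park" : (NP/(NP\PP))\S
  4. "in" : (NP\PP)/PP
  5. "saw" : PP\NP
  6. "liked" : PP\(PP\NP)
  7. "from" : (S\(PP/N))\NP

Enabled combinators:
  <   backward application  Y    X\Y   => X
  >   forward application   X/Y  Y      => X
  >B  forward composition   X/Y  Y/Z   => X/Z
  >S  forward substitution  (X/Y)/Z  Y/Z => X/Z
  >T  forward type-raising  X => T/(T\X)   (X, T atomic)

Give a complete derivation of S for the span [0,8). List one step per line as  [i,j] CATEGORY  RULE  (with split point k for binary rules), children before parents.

[0,1] PP/N  lex  "which"
[1,2] S/N  lex  "map"
[2,3] N  lex  "on"
[1,3] S  >  k=2
[3,4] (NP/(NP\PP))\S  lex  "park"
[1,4] NP/(NP\PP)  <  k=3
[4,5] (NP\PP)/PP  lex  "in"
[5,6] PP\NP  lex  "saw"
[6,7] PP\(PP\NP)  lex  "liked"
[5,7] PP  <  k=6
[4,7] NP\PP  >  k=5
[1,7] NP  >  k=4
[7,8] (S\(PP/N))\NP  lex  "from"
[1,8] S\(PP/N)  <  k=7
[0,8] S  <  k=1

[0,8] S   <
  [0,1] "which" : PP/N
  [1,8] S\(PP/N)   <
    [1,7] NP   >
      [1,4] NP/(NP\PP)   <
        [1,3] S   >
          [1,2] "map" : S/N
          [2,3] "on" : N
        [3,4] "park" : (NP/(NP\PP))\S
      [4,7] NP\PP   >
        [4,5] "in" : (NP\PP)/PP
        [5,7] PP   <
          [5,6] "saw" : PP\NP
          [6,7] "liked" : PP\(PP\NP)
    [7,8] "from" : (S\(PP/N))\NP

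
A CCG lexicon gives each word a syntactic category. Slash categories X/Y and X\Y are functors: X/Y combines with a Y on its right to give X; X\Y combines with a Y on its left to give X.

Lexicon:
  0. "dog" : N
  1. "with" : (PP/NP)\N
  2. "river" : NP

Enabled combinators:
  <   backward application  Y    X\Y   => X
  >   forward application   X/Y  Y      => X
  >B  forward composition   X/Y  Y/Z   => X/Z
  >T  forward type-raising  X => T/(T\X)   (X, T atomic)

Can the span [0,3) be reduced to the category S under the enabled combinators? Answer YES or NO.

NO

N (PP/NP)\N NP
CKY chart[0,3] = {N/(N\PP), NP/(NP\PP), PP, PP/(NP\NP), PP/(PP\PP), S/(S\PP)}; S ∉ chart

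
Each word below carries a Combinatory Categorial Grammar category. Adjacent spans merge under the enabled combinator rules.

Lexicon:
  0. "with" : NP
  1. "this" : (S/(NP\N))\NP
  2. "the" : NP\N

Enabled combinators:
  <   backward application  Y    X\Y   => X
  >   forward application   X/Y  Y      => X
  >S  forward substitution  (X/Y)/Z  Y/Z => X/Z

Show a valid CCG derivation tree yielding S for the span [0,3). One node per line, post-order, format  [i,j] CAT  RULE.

[0,3] S   >
  [0,2] S/(NP\N)   <
    [0,1] "with" : NP
    [1,2] "this" : (S/(NP\N))\NP
  [2,3] "the" : NP\N

[0,1] NP  lex  "with"
[1,2] (S/(NP\N))\NP  lex  "this"
[0,2] S/(NP\N)  <  k=1
[2,3] NP\N  lex  "the"
[0,3] S  >  k=2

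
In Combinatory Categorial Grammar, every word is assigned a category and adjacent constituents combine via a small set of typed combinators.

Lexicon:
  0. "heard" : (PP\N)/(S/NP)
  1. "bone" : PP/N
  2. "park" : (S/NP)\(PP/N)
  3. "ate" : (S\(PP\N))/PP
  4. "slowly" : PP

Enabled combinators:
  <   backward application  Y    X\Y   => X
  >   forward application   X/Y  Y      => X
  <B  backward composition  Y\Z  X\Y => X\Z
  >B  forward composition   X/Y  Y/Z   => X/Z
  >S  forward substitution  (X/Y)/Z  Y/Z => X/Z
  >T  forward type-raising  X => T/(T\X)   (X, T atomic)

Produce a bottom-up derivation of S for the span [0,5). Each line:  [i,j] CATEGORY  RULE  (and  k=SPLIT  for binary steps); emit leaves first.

[0,1] (PP\N)/(S/NP)  lex  "heard"
[1,2] PP/N  lex  "bone"
[2,3] (S/NP)\(PP/N)  lex  "park"
[1,3] S/NP  <  k=2
[0,3] PP\N  >  k=1
[3,4] (S\(PP\N))/PP  lex  "ate"
[4,5] PP  lex  "slowly"
[3,5] S\(PP\N)  >  k=4
[0,5] S  <  k=3

[0,5] S   <
  [0,3] PP\N   >
    [0,1] "heard" : (PP\N)/(S/NP)
    [1,3] S/NP   <
      [1,2] "bone" : PP/N
      [2,3] "park" : (S/NP)\(PP/N)
  [3,5] S\(PP\N)   >
    [3,4] "ate" : (S\(PP\N))/PP
    [4,5] "slowly" : PP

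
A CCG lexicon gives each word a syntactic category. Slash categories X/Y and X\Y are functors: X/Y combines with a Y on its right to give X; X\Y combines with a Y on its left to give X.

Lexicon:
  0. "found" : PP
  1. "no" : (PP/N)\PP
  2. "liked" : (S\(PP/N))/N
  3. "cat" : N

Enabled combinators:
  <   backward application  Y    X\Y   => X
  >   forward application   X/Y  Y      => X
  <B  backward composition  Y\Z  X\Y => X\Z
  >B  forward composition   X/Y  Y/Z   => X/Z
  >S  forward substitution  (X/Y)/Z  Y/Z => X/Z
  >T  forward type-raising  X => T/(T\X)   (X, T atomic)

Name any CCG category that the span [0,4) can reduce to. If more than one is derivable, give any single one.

[0,4] S   <
  [0,2] PP/N   <
    [0,1] "found" : PP
    [1,2] "no" : (PP/N)\PP
  [2,4] S\(PP/N)   >
    [2,3] "liked" : (S\(PP/N))/N
    [3,4] "cat" : N

S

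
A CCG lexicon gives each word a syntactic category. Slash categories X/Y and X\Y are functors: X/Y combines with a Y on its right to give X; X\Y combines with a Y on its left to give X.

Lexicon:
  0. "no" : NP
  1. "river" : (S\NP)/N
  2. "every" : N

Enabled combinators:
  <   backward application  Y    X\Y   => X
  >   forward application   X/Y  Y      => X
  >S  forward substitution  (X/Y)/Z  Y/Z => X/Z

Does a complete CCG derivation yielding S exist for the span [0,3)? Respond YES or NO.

YES

[0,3] S   <
  [0,1] "no" : NP
  [1,3] S\NP   >
    [1,2] "river" : (S\NP)/N
    [2,3] "every" : N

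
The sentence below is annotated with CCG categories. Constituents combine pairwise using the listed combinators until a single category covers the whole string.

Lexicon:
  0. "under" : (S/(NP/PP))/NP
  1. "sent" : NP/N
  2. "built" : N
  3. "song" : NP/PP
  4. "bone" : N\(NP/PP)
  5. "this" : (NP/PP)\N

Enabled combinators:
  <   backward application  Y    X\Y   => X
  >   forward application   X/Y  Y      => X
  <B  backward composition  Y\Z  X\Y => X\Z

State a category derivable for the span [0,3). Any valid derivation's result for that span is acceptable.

S/(NP/PP)

[0,6] S   >
  [0,3] S/(NP/PP)   >
    [0,1] "under" : (S/(NP/PP))/NP
    [1,3] NP   >
      [1,2] "sent" : NP/N
      [2,3] "built" : N
  [3,6] NP/PP   <
    [3,5] N   <
      [3,4] "song" : NP/PP
      [4,5] "bone" : N\(NP/PP)
    [5,6] "this" : (NP/PP)\N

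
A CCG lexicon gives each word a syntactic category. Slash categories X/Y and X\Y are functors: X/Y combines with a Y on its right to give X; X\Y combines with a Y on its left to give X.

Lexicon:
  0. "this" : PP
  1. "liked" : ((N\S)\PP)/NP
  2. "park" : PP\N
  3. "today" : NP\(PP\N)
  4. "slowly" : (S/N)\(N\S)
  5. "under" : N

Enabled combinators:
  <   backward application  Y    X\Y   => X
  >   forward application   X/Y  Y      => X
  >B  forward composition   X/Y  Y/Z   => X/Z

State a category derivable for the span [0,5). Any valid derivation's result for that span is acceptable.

S/N

[0,6] S   >
  [0,5] S/N   <
    [0,4] N\S   <
      [0,1] "this" : PP
      [1,4] (N\S)\PP   >
        [1,2] "liked" : ((N\S)\PP)/NP
        [2,4] NP   <
          [2,3] "park" : PP\N
          [3,4] "today" : NP\(PP\N)
    [4,5] "slowly" : (S/N)\(N\S)
  [5,6] "under" : N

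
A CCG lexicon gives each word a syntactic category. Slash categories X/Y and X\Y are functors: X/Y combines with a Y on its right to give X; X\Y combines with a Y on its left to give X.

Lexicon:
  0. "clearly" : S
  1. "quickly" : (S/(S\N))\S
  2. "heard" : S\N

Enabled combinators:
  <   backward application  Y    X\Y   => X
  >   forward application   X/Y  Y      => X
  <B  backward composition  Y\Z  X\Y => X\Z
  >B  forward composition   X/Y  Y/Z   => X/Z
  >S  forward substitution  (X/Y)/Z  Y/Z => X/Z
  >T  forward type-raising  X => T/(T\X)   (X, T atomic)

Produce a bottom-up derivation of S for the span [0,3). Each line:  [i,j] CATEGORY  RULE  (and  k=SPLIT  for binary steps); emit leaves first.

[0,1] S  lex  "clearly"
[1,2] (S/(S\N))\S  lex  "quickly"
[0,2] S/(S\N)  <  k=1
[2,3] S\N  lex  "heard"
[0,3] S  >  k=2

[0,3] S   >
  [0,2] S/(S\N)   <
    [0,1] "clearly" : S
    [1,2] "quickly" : (S/(S\N))\S
  [2,3] "heard" : S\N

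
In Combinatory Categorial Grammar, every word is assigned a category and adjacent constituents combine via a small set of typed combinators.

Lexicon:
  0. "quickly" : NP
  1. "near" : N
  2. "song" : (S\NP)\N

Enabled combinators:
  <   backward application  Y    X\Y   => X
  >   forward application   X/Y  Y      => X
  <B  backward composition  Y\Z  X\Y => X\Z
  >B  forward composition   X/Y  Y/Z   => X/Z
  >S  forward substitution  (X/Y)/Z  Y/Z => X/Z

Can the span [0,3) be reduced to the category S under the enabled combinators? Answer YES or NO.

[0,3] S   <
  [0,1] "quickly" : NP
  [1,3] S\NP   <
    [1,2] "near" : N
    [2,3] "song" : (S\NP)\N

YES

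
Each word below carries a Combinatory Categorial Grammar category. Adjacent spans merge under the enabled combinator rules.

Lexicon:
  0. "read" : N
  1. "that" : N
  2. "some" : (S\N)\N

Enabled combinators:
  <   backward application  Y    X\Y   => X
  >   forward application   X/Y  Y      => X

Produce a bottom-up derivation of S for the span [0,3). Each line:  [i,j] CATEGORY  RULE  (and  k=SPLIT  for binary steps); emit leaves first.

[0,3] S   <
  [0,1] "read" : N
  [1,3] S\N   <
    [1,2] "that" : N
    [2,3] "some" : (S\N)\N

[0,1] N  lex  "read"
[1,2] N  lex  "that"
[2,3] (S\N)\N  lex  "some"
[1,3] S\N  <  k=2
[0,3] S  <  k=1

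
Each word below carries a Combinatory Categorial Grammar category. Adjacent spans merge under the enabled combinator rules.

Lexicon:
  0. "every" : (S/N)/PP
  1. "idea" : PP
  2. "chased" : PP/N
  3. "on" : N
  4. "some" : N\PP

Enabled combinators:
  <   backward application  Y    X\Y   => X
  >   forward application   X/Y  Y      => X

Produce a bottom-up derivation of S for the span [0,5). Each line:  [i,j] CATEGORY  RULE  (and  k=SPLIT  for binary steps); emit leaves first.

[0,5] S   >
  [0,2] S/N   >
    [0,1] "every" : (S/N)/PP
    [1,2] "idea" : PP
  [2,5] N   <
    [2,4] PP   >
      [2,3] "chased" : PP/N
      [3,4] "on" : N
    [4,5] "some" : N\PP

[0,1] (S/N)/PP  lex  "every"
[1,2] PP  lex  "idea"
[0,2] S/N  >  k=1
[2,3] PP/N  lex  "chased"
[3,4] N  lex  "on"
[2,4] PP  >  k=3
[4,5] N\PP  lex  "some"
[2,5] N  <  k=4
[0,5] S  >  k=2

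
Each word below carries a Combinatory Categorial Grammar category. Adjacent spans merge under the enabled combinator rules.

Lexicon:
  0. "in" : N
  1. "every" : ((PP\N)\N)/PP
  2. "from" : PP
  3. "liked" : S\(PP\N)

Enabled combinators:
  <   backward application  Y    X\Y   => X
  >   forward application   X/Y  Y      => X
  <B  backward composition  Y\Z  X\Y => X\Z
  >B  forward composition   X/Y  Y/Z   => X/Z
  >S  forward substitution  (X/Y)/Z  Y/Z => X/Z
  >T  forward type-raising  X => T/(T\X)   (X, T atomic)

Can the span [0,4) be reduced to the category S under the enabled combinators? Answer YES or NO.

YES

[0,4] S   >
  [0,1] S/(S\N)   >T
    [0,1] "in" : N
  [1,4] S\N   <B
    [1,3] (PP\N)\N   >
      [1,2] "every" : ((PP\N)\N)/PP
      [2,3] "from" : PP
    [3,4] "liked" : S\(PP\N)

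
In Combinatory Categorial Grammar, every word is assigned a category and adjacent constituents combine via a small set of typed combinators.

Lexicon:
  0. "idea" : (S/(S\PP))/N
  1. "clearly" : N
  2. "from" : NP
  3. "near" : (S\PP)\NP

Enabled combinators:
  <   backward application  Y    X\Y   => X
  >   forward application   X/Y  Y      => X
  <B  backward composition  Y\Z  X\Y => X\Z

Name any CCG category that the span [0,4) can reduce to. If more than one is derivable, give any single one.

[0,4] S   >
  [0,2] S/(S\PP)   >
    [0,1] "idea" : (S/(S\PP))/N
    [1,2] "clearly" : N
  [2,4] S\PP   <
    [2,3] "from" : NP
    [3,4] "near" : (S\PP)\NP

S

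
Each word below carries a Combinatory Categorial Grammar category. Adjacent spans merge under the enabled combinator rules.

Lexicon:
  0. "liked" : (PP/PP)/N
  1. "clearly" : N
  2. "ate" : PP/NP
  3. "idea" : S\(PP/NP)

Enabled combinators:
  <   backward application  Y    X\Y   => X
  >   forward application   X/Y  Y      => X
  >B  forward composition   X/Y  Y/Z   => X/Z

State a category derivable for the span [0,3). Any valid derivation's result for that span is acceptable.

PP/NP

[0,4] S   <
  [0,3] PP/NP   >B
    [0,2] PP/PP   >
      [0,1] "liked" : (PP/PP)/N
      [1,2] "clearly" : N
    [2,3] "ate" : PP/NP
  [3,4] "idea" : S\(PP/NP)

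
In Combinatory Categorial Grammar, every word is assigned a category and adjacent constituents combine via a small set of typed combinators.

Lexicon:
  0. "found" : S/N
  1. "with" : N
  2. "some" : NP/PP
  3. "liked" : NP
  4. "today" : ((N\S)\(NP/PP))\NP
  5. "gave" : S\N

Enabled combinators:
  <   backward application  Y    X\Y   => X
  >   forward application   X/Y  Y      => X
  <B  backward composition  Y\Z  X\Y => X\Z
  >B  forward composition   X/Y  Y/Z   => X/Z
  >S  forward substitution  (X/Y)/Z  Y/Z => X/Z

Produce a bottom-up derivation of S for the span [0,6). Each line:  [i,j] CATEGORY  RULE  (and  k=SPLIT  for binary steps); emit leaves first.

[0,1] S/N  lex  "found"
[1,2] N  lex  "with"
[0,2] S  >  k=1
[2,3] NP/PP  lex  "some"
[3,4] NP  lex  "liked"
[4,5] ((N\S)\(NP/PP))\NP  lex  "today"
[3,5] (N\S)\(NP/PP)  <  k=4
[2,5] N\S  <  k=3
[0,5] N  <  k=2
[5,6] S\N  lex  "gave"
[0,6] S  <  k=5

[0,6] S   <
  [0,5] N   <
    [0,2] S   >
      [0,1] "found" : S/N
      [1,2] "with" : N
    [2,5] N\S   <
      [2,3] "some" : NP/PP
      [3,5] (N\S)\(NP/PP)   <
        [3,4] "liked" : NP
        [4,5] "today" : ((N\S)\(NP/PP))\NP
  [5,6] "gave" : S\N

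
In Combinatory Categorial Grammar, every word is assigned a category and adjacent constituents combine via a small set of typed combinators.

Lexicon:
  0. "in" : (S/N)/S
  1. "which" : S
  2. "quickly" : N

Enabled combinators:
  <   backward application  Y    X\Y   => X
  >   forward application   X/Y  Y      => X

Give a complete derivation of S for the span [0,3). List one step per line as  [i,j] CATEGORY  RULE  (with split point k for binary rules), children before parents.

[0,3] S   >
  [0,2] S/N   >
    [0,1] "in" : (S/N)/S
    [1,2] "which" : S
  [2,3] "quickly" : N

[0,1] (S/N)/S  lex  "in"
[1,2] S  lex  "which"
[0,2] S/N  >  k=1
[2,3] N  lex  "quickly"
[0,3] S  >  k=2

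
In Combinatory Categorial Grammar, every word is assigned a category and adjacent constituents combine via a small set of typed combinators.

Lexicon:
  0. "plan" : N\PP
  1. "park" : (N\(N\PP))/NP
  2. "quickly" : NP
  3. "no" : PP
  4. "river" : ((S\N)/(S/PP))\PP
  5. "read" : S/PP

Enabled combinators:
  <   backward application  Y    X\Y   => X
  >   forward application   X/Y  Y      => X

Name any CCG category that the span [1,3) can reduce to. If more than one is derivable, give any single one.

N\(N\PP)

[0,6] S   <
  [0,3] N   <
    [0,1] "plan" : N\PP
    [1,3] N\(N\PP)   >
      [1,2] "park" : (N\(N\PP))/NP
      [2,3] "quickly" : NP
  [3,6] S\N   >
    [3,5] (S\N)/(S/PP)   <
      [3,4] "no" : PP
      [4,5] "river" : ((S\N)/(S/PP))\PP
    [5,6] "read" : S/PP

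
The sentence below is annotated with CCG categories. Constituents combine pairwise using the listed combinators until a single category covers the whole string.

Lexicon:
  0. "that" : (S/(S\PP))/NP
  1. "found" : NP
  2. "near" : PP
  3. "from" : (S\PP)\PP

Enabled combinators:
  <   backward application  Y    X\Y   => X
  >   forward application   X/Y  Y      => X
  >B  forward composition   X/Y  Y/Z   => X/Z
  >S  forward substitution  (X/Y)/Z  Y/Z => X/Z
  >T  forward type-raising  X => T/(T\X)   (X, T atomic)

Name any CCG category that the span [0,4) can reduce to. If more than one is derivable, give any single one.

S

[0,4] S   >
  [0,2] S/(S\PP)   >
    [0,1] "that" : (S/(S\PP))/NP
    [1,2] "found" : NP
  [2,4] S\PP   <
    [2,3] "near" : PP
    [3,4] "from" : (S\PP)\PP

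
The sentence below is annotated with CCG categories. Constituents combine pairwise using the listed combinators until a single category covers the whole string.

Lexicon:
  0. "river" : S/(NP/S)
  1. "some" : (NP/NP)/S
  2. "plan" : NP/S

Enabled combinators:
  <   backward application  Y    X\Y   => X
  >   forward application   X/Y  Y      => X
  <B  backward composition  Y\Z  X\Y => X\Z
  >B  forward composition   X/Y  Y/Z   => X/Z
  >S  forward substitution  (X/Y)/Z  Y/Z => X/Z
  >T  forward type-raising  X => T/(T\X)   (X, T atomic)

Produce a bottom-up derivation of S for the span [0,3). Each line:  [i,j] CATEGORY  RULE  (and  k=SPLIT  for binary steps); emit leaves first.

[0,3] S   >
  [0,1] "river" : S/(NP/S)
  [1,3] NP/S   >S
    [1,2] "some" : (NP/NP)/S
    [2,3] "plan" : NP/S

[0,1] S/(NP/S)  lex  "river"
[1,2] (NP/NP)/S  lex  "some"
[2,3] NP/S  lex  "plan"
[1,3] NP/S  >S  k=2
[0,3] S  >  k=1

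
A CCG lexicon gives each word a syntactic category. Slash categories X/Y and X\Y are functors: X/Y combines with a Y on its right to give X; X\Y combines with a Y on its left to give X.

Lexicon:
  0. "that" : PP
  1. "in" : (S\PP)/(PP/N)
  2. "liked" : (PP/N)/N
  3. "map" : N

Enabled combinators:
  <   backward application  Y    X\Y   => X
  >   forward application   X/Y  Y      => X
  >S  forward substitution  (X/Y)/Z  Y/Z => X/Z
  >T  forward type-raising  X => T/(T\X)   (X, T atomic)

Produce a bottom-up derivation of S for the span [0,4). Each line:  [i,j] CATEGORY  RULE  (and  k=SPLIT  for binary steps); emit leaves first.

[0,1] PP  lex  "that"
[0,1] S/(S\PP)  >T
[1,2] (S\PP)/(PP/N)  lex  "in"
[2,3] (PP/N)/N  lex  "liked"
[3,4] N  lex  "map"
[2,4] PP/N  >  k=3
[1,4] S\PP  >  k=2
[0,4] S  >  k=1

[0,4] S   >
  [0,1] S/(S\PP)   >T
    [0,1] "that" : PP
  [1,4] S\PP   >
    [1,2] "in" : (S\PP)/(PP/N)
    [2,4] PP/N   >
      [2,3] "liked" : (PP/N)/N
      [3,4] "map" : N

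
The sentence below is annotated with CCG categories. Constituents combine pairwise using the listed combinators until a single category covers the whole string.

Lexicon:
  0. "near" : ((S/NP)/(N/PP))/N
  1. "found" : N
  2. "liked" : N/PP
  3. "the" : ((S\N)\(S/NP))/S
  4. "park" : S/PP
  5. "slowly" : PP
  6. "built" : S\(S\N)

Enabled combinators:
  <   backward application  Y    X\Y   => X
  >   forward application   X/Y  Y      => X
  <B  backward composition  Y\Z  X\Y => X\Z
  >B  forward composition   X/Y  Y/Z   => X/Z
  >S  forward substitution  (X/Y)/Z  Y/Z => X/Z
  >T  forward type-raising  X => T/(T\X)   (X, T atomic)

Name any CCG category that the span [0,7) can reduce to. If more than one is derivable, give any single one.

[0,7] S   <
  [0,6] S\N   <
    [0,3] S/NP   >
      [0,2] (S/NP)/(N/PP)   >
        [0,1] "near" : ((S/NP)/(N/PP))/N
        [1,2] "found" : N
      [2,3] "liked" : N/PP
    [3,6] (S\N)\(S/NP)   >
      [3,4] "the" : ((S\N)\(S/NP))/S
      [4,6] S   >
        [4,5] "park" : S/PP
        [5,6] "slowly" : PP
  [6,7] "built" : S\(S\N)

S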